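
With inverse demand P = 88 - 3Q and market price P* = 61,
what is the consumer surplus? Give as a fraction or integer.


Maximum willingness to pay (at Q=0): P_max = 88
Quantity demanded at P* = 61:
Q* = (88 - 61)/3 = 9
CS = (1/2) * Q* * (P_max - P*)
CS = (1/2) * 9 * (88 - 61)
CS = (1/2) * 9 * 27 = 243/2

243/2


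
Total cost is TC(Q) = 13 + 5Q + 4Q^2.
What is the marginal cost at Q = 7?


MC = dTC/dQ = 5 + 2*4*Q
At Q = 7:
MC = 5 + 8*7
MC = 5 + 56 = 61

61


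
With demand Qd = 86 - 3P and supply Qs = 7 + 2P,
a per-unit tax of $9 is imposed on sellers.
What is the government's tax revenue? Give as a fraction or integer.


With tax on sellers, new supply: Qs' = 7 + 2(P - 9)
= 2P - 11
New equilibrium quantity:
Q_new = 139/5
Tax revenue = tax * Q_new = 9 * 139/5 = 1251/5

1251/5


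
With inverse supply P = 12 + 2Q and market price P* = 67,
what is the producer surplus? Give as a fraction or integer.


Minimum supply price (at Q=0): P_min = 12
Quantity supplied at P* = 67:
Q* = (67 - 12)/2 = 55/2
PS = (1/2) * Q* * (P* - P_min)
PS = (1/2) * 55/2 * (67 - 12)
PS = (1/2) * 55/2 * 55 = 3025/4

3025/4


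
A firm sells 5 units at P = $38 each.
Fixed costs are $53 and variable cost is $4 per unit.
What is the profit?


Total Revenue = P * Q = 38 * 5 = $190
Total Cost = FC + VC*Q = 53 + 4*5 = $73
Profit = TR - TC = 190 - 73 = $117

$117


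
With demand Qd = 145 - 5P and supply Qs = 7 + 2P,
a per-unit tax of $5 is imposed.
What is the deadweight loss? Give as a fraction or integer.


Pre-tax equilibrium quantity: Q* = 325/7
Post-tax equilibrium quantity: Q_tax = 275/7
Reduction in quantity: Q* - Q_tax = 50/7
DWL = (1/2) * tax * (Q* - Q_tax)
DWL = (1/2) * 5 * 50/7 = 125/7

125/7


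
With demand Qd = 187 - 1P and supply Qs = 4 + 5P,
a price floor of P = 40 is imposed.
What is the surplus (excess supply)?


At P = 40:
Qd = 187 - 1*40 = 147
Qs = 4 + 5*40 = 204
Surplus = Qs - Qd = 204 - 147 = 57

57


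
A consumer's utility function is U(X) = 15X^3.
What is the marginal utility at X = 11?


MU = dU/dX = 15*3*X^(3-1)
MU = 45*X^2
At X = 11:
MU = 45 * 11^2
MU = 45 * 121 = 5445

5445


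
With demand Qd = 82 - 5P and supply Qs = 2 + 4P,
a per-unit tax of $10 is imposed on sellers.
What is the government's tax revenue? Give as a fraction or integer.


With tax on sellers, new supply: Qs' = 2 + 4(P - 10)
= 4P - 38
New equilibrium quantity:
Q_new = 46/3
Tax revenue = tax * Q_new = 10 * 46/3 = 460/3

460/3


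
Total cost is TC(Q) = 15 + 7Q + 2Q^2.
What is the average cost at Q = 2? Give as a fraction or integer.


TC(2) = 15 + 7*2 + 2*2^2
TC(2) = 15 + 14 + 8 = 37
AC = TC/Q = 37/2 = 37/2

37/2


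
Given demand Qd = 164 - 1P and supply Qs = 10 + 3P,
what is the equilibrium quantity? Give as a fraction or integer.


First find equilibrium price:
164 - 1P = 10 + 3P
P* = 154/4 = 77/2
Then substitute into demand:
Q* = 164 - 1 * 77/2 = 251/2

251/2


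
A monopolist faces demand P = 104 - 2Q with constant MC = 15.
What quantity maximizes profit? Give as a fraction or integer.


TR = P*Q = (104 - 2Q)Q = 104Q - 2Q^2
MR = dTR/dQ = 104 - 4Q
Set MR = MC:
104 - 4Q = 15
89 = 4Q
Q* = 89/4 = 89/4

89/4


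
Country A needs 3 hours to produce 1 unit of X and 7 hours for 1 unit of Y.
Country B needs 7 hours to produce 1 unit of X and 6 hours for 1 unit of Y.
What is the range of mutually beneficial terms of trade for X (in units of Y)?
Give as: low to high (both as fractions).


Opportunity cost of X for Country A = hours_X / hours_Y = 3/7 = 3/7 units of Y
Opportunity cost of X for Country B = hours_X / hours_Y = 7/6 = 7/6 units of Y
Terms of trade must be between the two opportunity costs.
Range: 3/7 to 7/6

3/7 to 7/6


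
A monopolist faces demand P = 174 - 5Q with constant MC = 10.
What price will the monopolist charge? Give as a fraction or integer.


MR = 174 - 10Q
Set MR = MC: 174 - 10Q = 10
Q* = 82/5
Substitute into demand:
P* = 174 - 5*82/5 = 92

92


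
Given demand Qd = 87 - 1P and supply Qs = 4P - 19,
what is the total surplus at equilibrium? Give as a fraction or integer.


Find equilibrium: 87 - 1P = 4P - 19
87 + 19 = 5P
P* = 106/5 = 106/5
Q* = 4*106/5 - 19 = 329/5
Inverse demand: P = 87 - Q/1, so P_max = 87
Inverse supply: P = 19/4 + Q/4, so P_min = 19/4
CS = (1/2) * 329/5 * (87 - 106/5) = 108241/50
PS = (1/2) * 329/5 * (106/5 - 19/4) = 108241/200
TS = CS + PS = 108241/50 + 108241/200 = 108241/40

108241/40


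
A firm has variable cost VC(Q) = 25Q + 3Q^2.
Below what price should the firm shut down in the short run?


AVC(Q) = VC(Q)/Q = 25 + 3Q
AVC is increasing in Q, so minimum AVC is at Q -> 0+.
Min AVC = 25
The firm should shut down if P < 25.

25


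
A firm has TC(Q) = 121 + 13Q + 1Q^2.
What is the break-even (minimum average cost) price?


AC(Q) = 121/Q + 13 + 1Q
To minimize: dAC/dQ = -121/Q^2 + 1 = 0
Q^2 = 121/1 = 121
Q* = 11
Min AC = 121/11 + 13 + 1*11
Min AC = 11 + 13 + 11 = 35

35


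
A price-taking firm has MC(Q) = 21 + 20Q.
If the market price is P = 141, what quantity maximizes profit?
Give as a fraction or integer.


In perfect competition, profit is maximized where P = MC.
141 = 21 + 20Q
120 = 20Q
Q* = 120/20 = 6

6


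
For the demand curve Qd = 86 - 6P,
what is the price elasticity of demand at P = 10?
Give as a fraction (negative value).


dQ/dP = -6
At P = 10: Q = 86 - 6*10 = 26
E = (dQ/dP)(P/Q) = (-6)(10/26) = -30/13

-30/13


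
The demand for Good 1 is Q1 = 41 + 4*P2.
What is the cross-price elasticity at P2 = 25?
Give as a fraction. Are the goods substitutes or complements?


dQ1/dP2 = 4
At P2 = 25: Q1 = 41 + 4*25 = 141
Exy = (dQ1/dP2)(P2/Q1) = 4 * 25 / 141 = 100/141
Since Exy > 0, the goods are substitutes.

100/141 (substitutes)


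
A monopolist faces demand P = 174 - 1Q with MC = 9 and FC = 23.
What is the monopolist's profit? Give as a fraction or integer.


MR = MC: 174 - 2Q = 9
Q* = 165/2
P* = 174 - 1*165/2 = 183/2
Profit = (P* - MC)*Q* - FC
= (183/2 - 9)*165/2 - 23
= 165/2*165/2 - 23
= 27225/4 - 23 = 27133/4

27133/4


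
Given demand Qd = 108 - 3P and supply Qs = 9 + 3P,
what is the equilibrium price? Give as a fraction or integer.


At equilibrium, Qd = Qs.
108 - 3P = 9 + 3P
108 - 9 = 3P + 3P
99 = 6P
P* = 99/6 = 33/2

33/2


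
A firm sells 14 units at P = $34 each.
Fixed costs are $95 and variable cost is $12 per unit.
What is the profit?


Total Revenue = P * Q = 34 * 14 = $476
Total Cost = FC + VC*Q = 95 + 12*14 = $263
Profit = TR - TC = 476 - 263 = $213

$213


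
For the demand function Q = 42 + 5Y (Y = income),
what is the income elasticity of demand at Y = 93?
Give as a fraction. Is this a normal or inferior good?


dQ/dY = 5
At Y = 93: Q = 42 + 5*93 = 507
Ey = (dQ/dY)(Y/Q) = 5 * 93 / 507 = 155/169
Since Ey > 0, this is a normal good.

155/169 (normal good)


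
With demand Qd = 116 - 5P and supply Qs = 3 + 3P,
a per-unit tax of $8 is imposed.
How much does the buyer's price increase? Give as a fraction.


With a per-unit tax, the buyer's price increase depends on relative slopes.
Supply slope: d = 3, Demand slope: b = 5
Buyer's price increase = d * tax / (b + d)
= 3 * 8 / (5 + 3)
= 24 / 8 = 3

3


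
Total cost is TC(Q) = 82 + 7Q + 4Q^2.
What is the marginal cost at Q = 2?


MC = dTC/dQ = 7 + 2*4*Q
At Q = 2:
MC = 7 + 8*2
MC = 7 + 16 = 23

23


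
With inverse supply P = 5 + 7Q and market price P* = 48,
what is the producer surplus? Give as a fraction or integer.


Minimum supply price (at Q=0): P_min = 5
Quantity supplied at P* = 48:
Q* = (48 - 5)/7 = 43/7
PS = (1/2) * Q* * (P* - P_min)
PS = (1/2) * 43/7 * (48 - 5)
PS = (1/2) * 43/7 * 43 = 1849/14

1849/14


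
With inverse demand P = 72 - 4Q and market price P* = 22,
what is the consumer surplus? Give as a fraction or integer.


Maximum willingness to pay (at Q=0): P_max = 72
Quantity demanded at P* = 22:
Q* = (72 - 22)/4 = 25/2
CS = (1/2) * Q* * (P_max - P*)
CS = (1/2) * 25/2 * (72 - 22)
CS = (1/2) * 25/2 * 50 = 625/2

625/2


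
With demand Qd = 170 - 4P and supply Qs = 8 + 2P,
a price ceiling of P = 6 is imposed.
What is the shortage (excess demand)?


At P = 6:
Qd = 170 - 4*6 = 146
Qs = 8 + 2*6 = 20
Shortage = Qd - Qs = 146 - 20 = 126

126


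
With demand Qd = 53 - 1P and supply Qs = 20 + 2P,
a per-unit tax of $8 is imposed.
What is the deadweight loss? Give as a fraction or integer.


Pre-tax equilibrium quantity: Q* = 42
Post-tax equilibrium quantity: Q_tax = 110/3
Reduction in quantity: Q* - Q_tax = 16/3
DWL = (1/2) * tax * (Q* - Q_tax)
DWL = (1/2) * 8 * 16/3 = 64/3

64/3


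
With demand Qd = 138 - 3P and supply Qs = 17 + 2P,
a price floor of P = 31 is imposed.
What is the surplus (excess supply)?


At P = 31:
Qd = 138 - 3*31 = 45
Qs = 17 + 2*31 = 79
Surplus = Qs - Qd = 79 - 45 = 34

34


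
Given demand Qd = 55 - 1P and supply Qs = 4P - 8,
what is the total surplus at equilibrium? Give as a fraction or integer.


Find equilibrium: 55 - 1P = 4P - 8
55 + 8 = 5P
P* = 63/5 = 63/5
Q* = 4*63/5 - 8 = 212/5
Inverse demand: P = 55 - Q/1, so P_max = 55
Inverse supply: P = 2 + Q/4, so P_min = 2
CS = (1/2) * 212/5 * (55 - 63/5) = 22472/25
PS = (1/2) * 212/5 * (63/5 - 2) = 5618/25
TS = CS + PS = 22472/25 + 5618/25 = 5618/5

5618/5


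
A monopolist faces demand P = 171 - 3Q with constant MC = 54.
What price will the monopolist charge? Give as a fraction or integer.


MR = 171 - 6Q
Set MR = MC: 171 - 6Q = 54
Q* = 39/2
Substitute into demand:
P* = 171 - 3*39/2 = 225/2

225/2


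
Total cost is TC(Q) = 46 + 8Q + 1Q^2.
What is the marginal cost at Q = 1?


MC = dTC/dQ = 8 + 2*1*Q
At Q = 1:
MC = 8 + 2*1
MC = 8 + 2 = 10

10


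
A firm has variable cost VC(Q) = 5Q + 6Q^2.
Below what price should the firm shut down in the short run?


AVC(Q) = VC(Q)/Q = 5 + 6Q
AVC is increasing in Q, so minimum AVC is at Q -> 0+.
Min AVC = 5
The firm should shut down if P < 5.

5


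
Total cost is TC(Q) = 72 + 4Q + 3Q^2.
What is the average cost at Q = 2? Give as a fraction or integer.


TC(2) = 72 + 4*2 + 3*2^2
TC(2) = 72 + 8 + 12 = 92
AC = TC/Q = 92/2 = 46

46


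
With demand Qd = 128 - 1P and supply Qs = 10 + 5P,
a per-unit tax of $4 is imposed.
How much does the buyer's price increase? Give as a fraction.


With a per-unit tax, the buyer's price increase depends on relative slopes.
Supply slope: d = 5, Demand slope: b = 1
Buyer's price increase = d * tax / (b + d)
= 5 * 4 / (1 + 5)
= 20 / 6 = 10/3

10/3


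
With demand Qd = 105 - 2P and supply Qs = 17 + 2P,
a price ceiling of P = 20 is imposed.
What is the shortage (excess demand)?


At P = 20:
Qd = 105 - 2*20 = 65
Qs = 17 + 2*20 = 57
Shortage = Qd - Qs = 65 - 57 = 8

8


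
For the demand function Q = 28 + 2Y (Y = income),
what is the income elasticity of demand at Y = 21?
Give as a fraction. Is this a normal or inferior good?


dQ/dY = 2
At Y = 21: Q = 28 + 2*21 = 70
Ey = (dQ/dY)(Y/Q) = 2 * 21 / 70 = 3/5
Since Ey > 0, this is a normal good.

3/5 (normal good)


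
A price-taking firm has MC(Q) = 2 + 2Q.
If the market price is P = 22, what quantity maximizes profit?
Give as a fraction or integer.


In perfect competition, profit is maximized where P = MC.
22 = 2 + 2Q
20 = 2Q
Q* = 20/2 = 10

10


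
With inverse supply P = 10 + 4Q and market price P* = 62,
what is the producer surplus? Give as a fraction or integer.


Minimum supply price (at Q=0): P_min = 10
Quantity supplied at P* = 62:
Q* = (62 - 10)/4 = 13
PS = (1/2) * Q* * (P* - P_min)
PS = (1/2) * 13 * (62 - 10)
PS = (1/2) * 13 * 52 = 338

338


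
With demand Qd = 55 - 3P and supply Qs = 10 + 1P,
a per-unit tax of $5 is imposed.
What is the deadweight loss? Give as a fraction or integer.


Pre-tax equilibrium quantity: Q* = 85/4
Post-tax equilibrium quantity: Q_tax = 35/2
Reduction in quantity: Q* - Q_tax = 15/4
DWL = (1/2) * tax * (Q* - Q_tax)
DWL = (1/2) * 5 * 15/4 = 75/8

75/8


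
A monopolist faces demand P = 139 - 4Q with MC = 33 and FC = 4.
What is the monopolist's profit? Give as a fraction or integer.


MR = MC: 139 - 8Q = 33
Q* = 53/4
P* = 139 - 4*53/4 = 86
Profit = (P* - MC)*Q* - FC
= (86 - 33)*53/4 - 4
= 53*53/4 - 4
= 2809/4 - 4 = 2793/4

2793/4


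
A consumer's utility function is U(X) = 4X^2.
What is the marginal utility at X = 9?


MU = dU/dX = 4*2*X^(2-1)
MU = 8*X^1
At X = 9:
MU = 8 * 9^1
MU = 8 * 9 = 72

72


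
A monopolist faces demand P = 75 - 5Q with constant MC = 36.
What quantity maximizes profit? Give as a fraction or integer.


TR = P*Q = (75 - 5Q)Q = 75Q - 5Q^2
MR = dTR/dQ = 75 - 10Q
Set MR = MC:
75 - 10Q = 36
39 = 10Q
Q* = 39/10 = 39/10

39/10


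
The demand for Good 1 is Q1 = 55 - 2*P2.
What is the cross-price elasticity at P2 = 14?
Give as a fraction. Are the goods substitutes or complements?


dQ1/dP2 = -2
At P2 = 14: Q1 = 55 - 2*14 = 27
Exy = (dQ1/dP2)(P2/Q1) = -2 * 14 / 27 = -28/27
Since Exy < 0, the goods are complements.

-28/27 (complements)


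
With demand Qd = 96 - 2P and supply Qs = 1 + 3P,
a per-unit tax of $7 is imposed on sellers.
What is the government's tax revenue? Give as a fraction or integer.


With tax on sellers, new supply: Qs' = 1 + 3(P - 7)
= 3P - 20
New equilibrium quantity:
Q_new = 248/5
Tax revenue = tax * Q_new = 7 * 248/5 = 1736/5

1736/5


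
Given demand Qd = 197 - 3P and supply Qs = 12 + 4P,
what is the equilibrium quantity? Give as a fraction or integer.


First find equilibrium price:
197 - 3P = 12 + 4P
P* = 185/7 = 185/7
Then substitute into demand:
Q* = 197 - 3 * 185/7 = 824/7

824/7


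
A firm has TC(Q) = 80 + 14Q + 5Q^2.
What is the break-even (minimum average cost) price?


AC(Q) = 80/Q + 14 + 5Q
To minimize: dAC/dQ = -80/Q^2 + 5 = 0
Q^2 = 80/5 = 16
Q* = 4
Min AC = 80/4 + 14 + 5*4
Min AC = 20 + 14 + 20 = 54

54


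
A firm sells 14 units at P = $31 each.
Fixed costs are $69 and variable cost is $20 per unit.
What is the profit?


Total Revenue = P * Q = 31 * 14 = $434
Total Cost = FC + VC*Q = 69 + 20*14 = $349
Profit = TR - TC = 434 - 349 = $85

$85


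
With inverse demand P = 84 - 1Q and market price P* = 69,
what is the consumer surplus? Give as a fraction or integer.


Maximum willingness to pay (at Q=0): P_max = 84
Quantity demanded at P* = 69:
Q* = (84 - 69)/1 = 15
CS = (1/2) * Q* * (P_max - P*)
CS = (1/2) * 15 * (84 - 69)
CS = (1/2) * 15 * 15 = 225/2

225/2


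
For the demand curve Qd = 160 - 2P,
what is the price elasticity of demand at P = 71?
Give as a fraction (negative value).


dQ/dP = -2
At P = 71: Q = 160 - 2*71 = 18
E = (dQ/dP)(P/Q) = (-2)(71/18) = -71/9

-71/9


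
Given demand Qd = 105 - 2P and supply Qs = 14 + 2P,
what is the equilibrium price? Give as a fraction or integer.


At equilibrium, Qd = Qs.
105 - 2P = 14 + 2P
105 - 14 = 2P + 2P
91 = 4P
P* = 91/4 = 91/4

91/4


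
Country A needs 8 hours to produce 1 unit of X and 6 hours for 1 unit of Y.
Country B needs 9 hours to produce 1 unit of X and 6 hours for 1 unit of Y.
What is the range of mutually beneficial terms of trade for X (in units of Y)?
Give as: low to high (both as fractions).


Opportunity cost of X for Country A = hours_X / hours_Y = 8/6 = 4/3 units of Y
Opportunity cost of X for Country B = hours_X / hours_Y = 9/6 = 3/2 units of Y
Terms of trade must be between the two opportunity costs.
Range: 4/3 to 3/2

4/3 to 3/2


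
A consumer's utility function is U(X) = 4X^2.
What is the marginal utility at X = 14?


MU = dU/dX = 4*2*X^(2-1)
MU = 8*X^1
At X = 14:
MU = 8 * 14^1
MU = 8 * 14 = 112

112


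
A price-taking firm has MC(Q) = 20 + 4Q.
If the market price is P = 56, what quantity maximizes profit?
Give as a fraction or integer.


In perfect competition, profit is maximized where P = MC.
56 = 20 + 4Q
36 = 4Q
Q* = 36/4 = 9

9


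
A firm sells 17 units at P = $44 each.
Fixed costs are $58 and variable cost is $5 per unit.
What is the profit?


Total Revenue = P * Q = 44 * 17 = $748
Total Cost = FC + VC*Q = 58 + 5*17 = $143
Profit = TR - TC = 748 - 143 = $605

$605


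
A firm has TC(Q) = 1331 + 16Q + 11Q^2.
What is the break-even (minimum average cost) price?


AC(Q) = 1331/Q + 16 + 11Q
To minimize: dAC/dQ = -1331/Q^2 + 11 = 0
Q^2 = 1331/11 = 121
Q* = 11
Min AC = 1331/11 + 16 + 11*11
Min AC = 121 + 16 + 121 = 258

258


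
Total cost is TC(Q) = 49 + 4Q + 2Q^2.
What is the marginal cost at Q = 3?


MC = dTC/dQ = 4 + 2*2*Q
At Q = 3:
MC = 4 + 4*3
MC = 4 + 12 = 16

16


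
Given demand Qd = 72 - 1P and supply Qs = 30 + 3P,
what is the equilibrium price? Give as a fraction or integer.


At equilibrium, Qd = Qs.
72 - 1P = 30 + 3P
72 - 30 = 1P + 3P
42 = 4P
P* = 42/4 = 21/2

21/2


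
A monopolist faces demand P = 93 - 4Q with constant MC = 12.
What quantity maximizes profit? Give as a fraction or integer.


TR = P*Q = (93 - 4Q)Q = 93Q - 4Q^2
MR = dTR/dQ = 93 - 8Q
Set MR = MC:
93 - 8Q = 12
81 = 8Q
Q* = 81/8 = 81/8

81/8


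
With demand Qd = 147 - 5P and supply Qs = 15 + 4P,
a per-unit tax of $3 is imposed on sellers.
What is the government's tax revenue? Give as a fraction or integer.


With tax on sellers, new supply: Qs' = 15 + 4(P - 3)
= 3 + 4P
New equilibrium quantity:
Q_new = 67
Tax revenue = tax * Q_new = 3 * 67 = 201

201


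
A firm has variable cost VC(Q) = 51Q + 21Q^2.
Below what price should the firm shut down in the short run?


AVC(Q) = VC(Q)/Q = 51 + 21Q
AVC is increasing in Q, so minimum AVC is at Q -> 0+.
Min AVC = 51
The firm should shut down if P < 51.

51


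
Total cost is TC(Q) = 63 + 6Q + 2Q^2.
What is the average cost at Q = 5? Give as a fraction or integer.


TC(5) = 63 + 6*5 + 2*5^2
TC(5) = 63 + 30 + 50 = 143
AC = TC/Q = 143/5 = 143/5

143/5


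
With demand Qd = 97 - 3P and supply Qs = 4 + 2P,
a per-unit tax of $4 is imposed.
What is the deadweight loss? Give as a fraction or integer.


Pre-tax equilibrium quantity: Q* = 206/5
Post-tax equilibrium quantity: Q_tax = 182/5
Reduction in quantity: Q* - Q_tax = 24/5
DWL = (1/2) * tax * (Q* - Q_tax)
DWL = (1/2) * 4 * 24/5 = 48/5

48/5


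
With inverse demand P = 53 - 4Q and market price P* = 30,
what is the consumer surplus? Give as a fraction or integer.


Maximum willingness to pay (at Q=0): P_max = 53
Quantity demanded at P* = 30:
Q* = (53 - 30)/4 = 23/4
CS = (1/2) * Q* * (P_max - P*)
CS = (1/2) * 23/4 * (53 - 30)
CS = (1/2) * 23/4 * 23 = 529/8

529/8


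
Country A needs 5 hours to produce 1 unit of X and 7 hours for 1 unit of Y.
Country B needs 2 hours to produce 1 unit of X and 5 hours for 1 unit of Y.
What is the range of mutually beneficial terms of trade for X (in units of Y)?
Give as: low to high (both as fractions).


Opportunity cost of X for Country A = hours_X / hours_Y = 5/7 = 5/7 units of Y
Opportunity cost of X for Country B = hours_X / hours_Y = 2/5 = 2/5 units of Y
Terms of trade must be between the two opportunity costs.
Range: 2/5 to 5/7

2/5 to 5/7


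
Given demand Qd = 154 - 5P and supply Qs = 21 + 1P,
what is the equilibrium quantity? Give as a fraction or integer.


First find equilibrium price:
154 - 5P = 21 + 1P
P* = 133/6 = 133/6
Then substitute into demand:
Q* = 154 - 5 * 133/6 = 259/6

259/6


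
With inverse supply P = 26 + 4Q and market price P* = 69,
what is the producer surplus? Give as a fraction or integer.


Minimum supply price (at Q=0): P_min = 26
Quantity supplied at P* = 69:
Q* = (69 - 26)/4 = 43/4
PS = (1/2) * Q* * (P* - P_min)
PS = (1/2) * 43/4 * (69 - 26)
PS = (1/2) * 43/4 * 43 = 1849/8

1849/8


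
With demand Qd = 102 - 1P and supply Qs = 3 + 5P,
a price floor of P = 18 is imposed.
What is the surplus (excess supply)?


At P = 18:
Qd = 102 - 1*18 = 84
Qs = 3 + 5*18 = 93
Surplus = Qs - Qd = 93 - 84 = 9

9


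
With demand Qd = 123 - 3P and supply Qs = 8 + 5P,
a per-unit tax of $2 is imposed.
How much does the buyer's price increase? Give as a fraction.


With a per-unit tax, the buyer's price increase depends on relative slopes.
Supply slope: d = 5, Demand slope: b = 3
Buyer's price increase = d * tax / (b + d)
= 5 * 2 / (3 + 5)
= 10 / 8 = 5/4

5/4


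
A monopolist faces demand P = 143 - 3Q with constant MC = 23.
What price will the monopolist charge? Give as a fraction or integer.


MR = 143 - 6Q
Set MR = MC: 143 - 6Q = 23
Q* = 20
Substitute into demand:
P* = 143 - 3*20 = 83

83


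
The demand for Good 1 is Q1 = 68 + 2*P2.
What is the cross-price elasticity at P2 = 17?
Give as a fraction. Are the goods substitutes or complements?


dQ1/dP2 = 2
At P2 = 17: Q1 = 68 + 2*17 = 102
Exy = (dQ1/dP2)(P2/Q1) = 2 * 17 / 102 = 1/3
Since Exy > 0, the goods are substitutes.

1/3 (substitutes)


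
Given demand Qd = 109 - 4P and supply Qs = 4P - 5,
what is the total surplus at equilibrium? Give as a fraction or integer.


Find equilibrium: 109 - 4P = 4P - 5
109 + 5 = 8P
P* = 114/8 = 57/4
Q* = 4*57/4 - 5 = 52
Inverse demand: P = 109/4 - Q/4, so P_max = 109/4
Inverse supply: P = 5/4 + Q/4, so P_min = 5/4
CS = (1/2) * 52 * (109/4 - 57/4) = 338
PS = (1/2) * 52 * (57/4 - 5/4) = 338
TS = CS + PS = 338 + 338 = 676

676


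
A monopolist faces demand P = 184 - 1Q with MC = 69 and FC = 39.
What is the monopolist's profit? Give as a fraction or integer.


MR = MC: 184 - 2Q = 69
Q* = 115/2
P* = 184 - 1*115/2 = 253/2
Profit = (P* - MC)*Q* - FC
= (253/2 - 69)*115/2 - 39
= 115/2*115/2 - 39
= 13225/4 - 39 = 13069/4

13069/4


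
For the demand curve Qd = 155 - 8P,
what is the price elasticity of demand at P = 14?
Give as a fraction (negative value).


dQ/dP = -8
At P = 14: Q = 155 - 8*14 = 43
E = (dQ/dP)(P/Q) = (-8)(14/43) = -112/43

-112/43


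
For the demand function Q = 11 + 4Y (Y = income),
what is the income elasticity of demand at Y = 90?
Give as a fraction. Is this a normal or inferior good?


dQ/dY = 4
At Y = 90: Q = 11 + 4*90 = 371
Ey = (dQ/dY)(Y/Q) = 4 * 90 / 371 = 360/371
Since Ey > 0, this is a normal good.

360/371 (normal good)


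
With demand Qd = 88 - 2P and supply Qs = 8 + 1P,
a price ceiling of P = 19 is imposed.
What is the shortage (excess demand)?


At P = 19:
Qd = 88 - 2*19 = 50
Qs = 8 + 1*19 = 27
Shortage = Qd - Qs = 50 - 27 = 23

23


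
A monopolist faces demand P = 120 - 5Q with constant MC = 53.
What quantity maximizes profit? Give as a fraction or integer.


TR = P*Q = (120 - 5Q)Q = 120Q - 5Q^2
MR = dTR/dQ = 120 - 10Q
Set MR = MC:
120 - 10Q = 53
67 = 10Q
Q* = 67/10 = 67/10

67/10


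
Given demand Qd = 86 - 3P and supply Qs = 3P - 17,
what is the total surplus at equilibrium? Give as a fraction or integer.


Find equilibrium: 86 - 3P = 3P - 17
86 + 17 = 6P
P* = 103/6 = 103/6
Q* = 3*103/6 - 17 = 69/2
Inverse demand: P = 86/3 - Q/3, so P_max = 86/3
Inverse supply: P = 17/3 + Q/3, so P_min = 17/3
CS = (1/2) * 69/2 * (86/3 - 103/6) = 1587/8
PS = (1/2) * 69/2 * (103/6 - 17/3) = 1587/8
TS = CS + PS = 1587/8 + 1587/8 = 1587/4

1587/4


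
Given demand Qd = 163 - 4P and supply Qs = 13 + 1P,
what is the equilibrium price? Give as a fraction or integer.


At equilibrium, Qd = Qs.
163 - 4P = 13 + 1P
163 - 13 = 4P + 1P
150 = 5P
P* = 150/5 = 30

30


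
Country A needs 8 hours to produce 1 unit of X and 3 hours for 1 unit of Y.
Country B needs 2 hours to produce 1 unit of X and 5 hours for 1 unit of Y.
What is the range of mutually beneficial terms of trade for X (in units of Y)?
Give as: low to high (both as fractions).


Opportunity cost of X for Country A = hours_X / hours_Y = 8/3 = 8/3 units of Y
Opportunity cost of X for Country B = hours_X / hours_Y = 2/5 = 2/5 units of Y
Terms of trade must be between the two opportunity costs.
Range: 2/5 to 8/3

2/5 to 8/3


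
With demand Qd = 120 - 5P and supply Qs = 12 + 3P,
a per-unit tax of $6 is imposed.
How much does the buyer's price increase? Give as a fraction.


With a per-unit tax, the buyer's price increase depends on relative slopes.
Supply slope: d = 3, Demand slope: b = 5
Buyer's price increase = d * tax / (b + d)
= 3 * 6 / (5 + 3)
= 18 / 8 = 9/4

9/4


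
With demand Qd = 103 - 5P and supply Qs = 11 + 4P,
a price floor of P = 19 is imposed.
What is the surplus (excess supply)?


At P = 19:
Qd = 103 - 5*19 = 8
Qs = 11 + 4*19 = 87
Surplus = Qs - Qd = 87 - 8 = 79

79


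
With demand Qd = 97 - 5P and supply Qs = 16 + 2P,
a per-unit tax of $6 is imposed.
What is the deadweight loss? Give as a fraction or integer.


Pre-tax equilibrium quantity: Q* = 274/7
Post-tax equilibrium quantity: Q_tax = 214/7
Reduction in quantity: Q* - Q_tax = 60/7
DWL = (1/2) * tax * (Q* - Q_tax)
DWL = (1/2) * 6 * 60/7 = 180/7

180/7


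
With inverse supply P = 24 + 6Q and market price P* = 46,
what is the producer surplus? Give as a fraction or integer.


Minimum supply price (at Q=0): P_min = 24
Quantity supplied at P* = 46:
Q* = (46 - 24)/6 = 11/3
PS = (1/2) * Q* * (P* - P_min)
PS = (1/2) * 11/3 * (46 - 24)
PS = (1/2) * 11/3 * 22 = 121/3

121/3


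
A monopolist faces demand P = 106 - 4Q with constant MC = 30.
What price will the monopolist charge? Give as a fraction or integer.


MR = 106 - 8Q
Set MR = MC: 106 - 8Q = 30
Q* = 19/2
Substitute into demand:
P* = 106 - 4*19/2 = 68

68


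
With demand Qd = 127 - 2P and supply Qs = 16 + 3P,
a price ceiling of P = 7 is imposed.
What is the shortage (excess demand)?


At P = 7:
Qd = 127 - 2*7 = 113
Qs = 16 + 3*7 = 37
Shortage = Qd - Qs = 113 - 37 = 76

76


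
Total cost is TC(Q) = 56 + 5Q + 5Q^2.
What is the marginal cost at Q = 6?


MC = dTC/dQ = 5 + 2*5*Q
At Q = 6:
MC = 5 + 10*6
MC = 5 + 60 = 65

65


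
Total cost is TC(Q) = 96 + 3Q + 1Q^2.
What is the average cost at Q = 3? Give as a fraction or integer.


TC(3) = 96 + 3*3 + 1*3^2
TC(3) = 96 + 9 + 9 = 114
AC = TC/Q = 114/3 = 38

38


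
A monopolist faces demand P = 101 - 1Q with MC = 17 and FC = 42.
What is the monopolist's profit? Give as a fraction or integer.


MR = MC: 101 - 2Q = 17
Q* = 42
P* = 101 - 1*42 = 59
Profit = (P* - MC)*Q* - FC
= (59 - 17)*42 - 42
= 42*42 - 42
= 1764 - 42 = 1722

1722


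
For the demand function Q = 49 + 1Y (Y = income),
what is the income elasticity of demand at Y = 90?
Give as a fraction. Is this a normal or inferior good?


dQ/dY = 1
At Y = 90: Q = 49 + 1*90 = 139
Ey = (dQ/dY)(Y/Q) = 1 * 90 / 139 = 90/139
Since Ey > 0, this is a normal good.

90/139 (normal good)


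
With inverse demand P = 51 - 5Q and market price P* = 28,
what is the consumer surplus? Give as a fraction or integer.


Maximum willingness to pay (at Q=0): P_max = 51
Quantity demanded at P* = 28:
Q* = (51 - 28)/5 = 23/5
CS = (1/2) * Q* * (P_max - P*)
CS = (1/2) * 23/5 * (51 - 28)
CS = (1/2) * 23/5 * 23 = 529/10

529/10


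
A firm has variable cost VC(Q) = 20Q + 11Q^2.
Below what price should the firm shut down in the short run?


AVC(Q) = VC(Q)/Q = 20 + 11Q
AVC is increasing in Q, so minimum AVC is at Q -> 0+.
Min AVC = 20
The firm should shut down if P < 20.

20


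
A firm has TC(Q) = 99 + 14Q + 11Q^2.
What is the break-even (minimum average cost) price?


AC(Q) = 99/Q + 14 + 11Q
To minimize: dAC/dQ = -99/Q^2 + 11 = 0
Q^2 = 99/11 = 9
Q* = 3
Min AC = 99/3 + 14 + 11*3
Min AC = 33 + 14 + 33 = 80

80


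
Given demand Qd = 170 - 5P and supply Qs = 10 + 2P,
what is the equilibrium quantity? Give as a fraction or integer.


First find equilibrium price:
170 - 5P = 10 + 2P
P* = 160/7 = 160/7
Then substitute into demand:
Q* = 170 - 5 * 160/7 = 390/7

390/7


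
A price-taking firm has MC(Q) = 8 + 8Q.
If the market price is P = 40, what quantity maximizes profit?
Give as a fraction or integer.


In perfect competition, profit is maximized where P = MC.
40 = 8 + 8Q
32 = 8Q
Q* = 32/8 = 4

4


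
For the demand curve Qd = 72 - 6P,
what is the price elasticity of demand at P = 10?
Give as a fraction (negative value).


dQ/dP = -6
At P = 10: Q = 72 - 6*10 = 12
E = (dQ/dP)(P/Q) = (-6)(10/12) = -5

-5


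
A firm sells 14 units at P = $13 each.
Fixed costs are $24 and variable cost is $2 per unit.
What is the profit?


Total Revenue = P * Q = 13 * 14 = $182
Total Cost = FC + VC*Q = 24 + 2*14 = $52
Profit = TR - TC = 182 - 52 = $130

$130


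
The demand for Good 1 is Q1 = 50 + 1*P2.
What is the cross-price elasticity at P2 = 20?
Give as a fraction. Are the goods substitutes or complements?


dQ1/dP2 = 1
At P2 = 20: Q1 = 50 + 1*20 = 70
Exy = (dQ1/dP2)(P2/Q1) = 1 * 20 / 70 = 2/7
Since Exy > 0, the goods are substitutes.

2/7 (substitutes)


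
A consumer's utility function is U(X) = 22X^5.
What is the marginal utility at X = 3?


MU = dU/dX = 22*5*X^(5-1)
MU = 110*X^4
At X = 3:
MU = 110 * 3^4
MU = 110 * 81 = 8910

8910


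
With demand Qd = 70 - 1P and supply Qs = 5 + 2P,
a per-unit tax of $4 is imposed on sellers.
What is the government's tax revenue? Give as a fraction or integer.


With tax on sellers, new supply: Qs' = 5 + 2(P - 4)
= 2P - 3
New equilibrium quantity:
Q_new = 137/3
Tax revenue = tax * Q_new = 4 * 137/3 = 548/3

548/3


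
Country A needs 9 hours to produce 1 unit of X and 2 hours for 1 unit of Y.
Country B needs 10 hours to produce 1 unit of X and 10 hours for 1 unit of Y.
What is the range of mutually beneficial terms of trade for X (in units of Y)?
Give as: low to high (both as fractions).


Opportunity cost of X for Country A = hours_X / hours_Y = 9/2 = 9/2 units of Y
Opportunity cost of X for Country B = hours_X / hours_Y = 10/10 = 1 units of Y
Terms of trade must be between the two opportunity costs.
Range: 1 to 9/2

1 to 9/2


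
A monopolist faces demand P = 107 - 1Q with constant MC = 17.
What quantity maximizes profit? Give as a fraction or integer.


TR = P*Q = (107 - 1Q)Q = 107Q - 1Q^2
MR = dTR/dQ = 107 - 2Q
Set MR = MC:
107 - 2Q = 17
90 = 2Q
Q* = 90/2 = 45

45


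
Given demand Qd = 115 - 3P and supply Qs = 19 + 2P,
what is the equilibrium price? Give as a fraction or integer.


At equilibrium, Qd = Qs.
115 - 3P = 19 + 2P
115 - 19 = 3P + 2P
96 = 5P
P* = 96/5 = 96/5

96/5


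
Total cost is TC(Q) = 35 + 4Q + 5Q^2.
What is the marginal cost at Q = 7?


MC = dTC/dQ = 4 + 2*5*Q
At Q = 7:
MC = 4 + 10*7
MC = 4 + 70 = 74

74


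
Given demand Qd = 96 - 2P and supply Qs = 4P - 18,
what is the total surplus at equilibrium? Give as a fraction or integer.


Find equilibrium: 96 - 2P = 4P - 18
96 + 18 = 6P
P* = 114/6 = 19
Q* = 4*19 - 18 = 58
Inverse demand: P = 48 - Q/2, so P_max = 48
Inverse supply: P = 9/2 + Q/4, so P_min = 9/2
CS = (1/2) * 58 * (48 - 19) = 841
PS = (1/2) * 58 * (19 - 9/2) = 841/2
TS = CS + PS = 841 + 841/2 = 2523/2

2523/2


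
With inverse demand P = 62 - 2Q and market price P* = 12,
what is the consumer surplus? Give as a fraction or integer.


Maximum willingness to pay (at Q=0): P_max = 62
Quantity demanded at P* = 12:
Q* = (62 - 12)/2 = 25
CS = (1/2) * Q* * (P_max - P*)
CS = (1/2) * 25 * (62 - 12)
CS = (1/2) * 25 * 50 = 625

625


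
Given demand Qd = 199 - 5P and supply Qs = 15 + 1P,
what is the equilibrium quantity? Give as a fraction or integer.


First find equilibrium price:
199 - 5P = 15 + 1P
P* = 184/6 = 92/3
Then substitute into demand:
Q* = 199 - 5 * 92/3 = 137/3

137/3


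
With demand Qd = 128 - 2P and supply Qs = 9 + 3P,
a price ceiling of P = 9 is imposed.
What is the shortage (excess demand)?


At P = 9:
Qd = 128 - 2*9 = 110
Qs = 9 + 3*9 = 36
Shortage = Qd - Qs = 110 - 36 = 74

74


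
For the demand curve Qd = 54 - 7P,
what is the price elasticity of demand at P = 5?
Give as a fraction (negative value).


dQ/dP = -7
At P = 5: Q = 54 - 7*5 = 19
E = (dQ/dP)(P/Q) = (-7)(5/19) = -35/19

-35/19


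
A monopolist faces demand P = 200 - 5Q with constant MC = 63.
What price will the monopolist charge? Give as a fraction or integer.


MR = 200 - 10Q
Set MR = MC: 200 - 10Q = 63
Q* = 137/10
Substitute into demand:
P* = 200 - 5*137/10 = 263/2

263/2


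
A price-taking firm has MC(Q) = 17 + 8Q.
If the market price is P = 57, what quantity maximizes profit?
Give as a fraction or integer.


In perfect competition, profit is maximized where P = MC.
57 = 17 + 8Q
40 = 8Q
Q* = 40/8 = 5

5


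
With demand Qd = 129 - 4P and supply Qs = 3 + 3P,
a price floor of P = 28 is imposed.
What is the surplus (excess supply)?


At P = 28:
Qd = 129 - 4*28 = 17
Qs = 3 + 3*28 = 87
Surplus = Qs - Qd = 87 - 17 = 70

70


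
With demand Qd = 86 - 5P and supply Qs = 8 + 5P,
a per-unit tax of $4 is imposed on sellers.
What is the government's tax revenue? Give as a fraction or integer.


With tax on sellers, new supply: Qs' = 8 + 5(P - 4)
= 5P - 12
New equilibrium quantity:
Q_new = 37
Tax revenue = tax * Q_new = 4 * 37 = 148

148


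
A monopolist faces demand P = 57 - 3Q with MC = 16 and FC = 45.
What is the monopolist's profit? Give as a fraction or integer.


MR = MC: 57 - 6Q = 16
Q* = 41/6
P* = 57 - 3*41/6 = 73/2
Profit = (P* - MC)*Q* - FC
= (73/2 - 16)*41/6 - 45
= 41/2*41/6 - 45
= 1681/12 - 45 = 1141/12

1141/12


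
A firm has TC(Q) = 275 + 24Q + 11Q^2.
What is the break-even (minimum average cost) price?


AC(Q) = 275/Q + 24 + 11Q
To minimize: dAC/dQ = -275/Q^2 + 11 = 0
Q^2 = 275/11 = 25
Q* = 5
Min AC = 275/5 + 24 + 11*5
Min AC = 55 + 24 + 55 = 134

134


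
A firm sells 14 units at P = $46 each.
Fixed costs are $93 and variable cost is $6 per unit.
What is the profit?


Total Revenue = P * Q = 46 * 14 = $644
Total Cost = FC + VC*Q = 93 + 6*14 = $177
Profit = TR - TC = 644 - 177 = $467

$467


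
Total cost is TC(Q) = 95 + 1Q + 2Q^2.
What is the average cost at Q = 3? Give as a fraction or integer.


TC(3) = 95 + 1*3 + 2*3^2
TC(3) = 95 + 3 + 18 = 116
AC = TC/Q = 116/3 = 116/3

116/3


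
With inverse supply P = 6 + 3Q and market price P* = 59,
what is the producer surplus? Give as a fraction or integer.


Minimum supply price (at Q=0): P_min = 6
Quantity supplied at P* = 59:
Q* = (59 - 6)/3 = 53/3
PS = (1/2) * Q* * (P* - P_min)
PS = (1/2) * 53/3 * (59 - 6)
PS = (1/2) * 53/3 * 53 = 2809/6

2809/6


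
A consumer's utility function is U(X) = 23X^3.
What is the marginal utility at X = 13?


MU = dU/dX = 23*3*X^(3-1)
MU = 69*X^2
At X = 13:
MU = 69 * 13^2
MU = 69 * 169 = 11661

11661


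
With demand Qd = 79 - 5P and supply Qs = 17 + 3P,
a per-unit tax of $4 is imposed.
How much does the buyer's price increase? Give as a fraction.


With a per-unit tax, the buyer's price increase depends on relative slopes.
Supply slope: d = 3, Demand slope: b = 5
Buyer's price increase = d * tax / (b + d)
= 3 * 4 / (5 + 3)
= 12 / 8 = 3/2

3/2


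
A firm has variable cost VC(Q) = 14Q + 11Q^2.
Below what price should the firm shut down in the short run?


AVC(Q) = VC(Q)/Q = 14 + 11Q
AVC is increasing in Q, so minimum AVC is at Q -> 0+.
Min AVC = 14
The firm should shut down if P < 14.

14


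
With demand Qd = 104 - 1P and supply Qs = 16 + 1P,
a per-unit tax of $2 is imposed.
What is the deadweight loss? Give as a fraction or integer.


Pre-tax equilibrium quantity: Q* = 60
Post-tax equilibrium quantity: Q_tax = 59
Reduction in quantity: Q* - Q_tax = 1
DWL = (1/2) * tax * (Q* - Q_tax)
DWL = (1/2) * 2 * 1 = 1

1


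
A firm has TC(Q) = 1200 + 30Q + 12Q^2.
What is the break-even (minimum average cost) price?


AC(Q) = 1200/Q + 30 + 12Q
To minimize: dAC/dQ = -1200/Q^2 + 12 = 0
Q^2 = 1200/12 = 100
Q* = 10
Min AC = 1200/10 + 30 + 12*10
Min AC = 120 + 30 + 120 = 270

270


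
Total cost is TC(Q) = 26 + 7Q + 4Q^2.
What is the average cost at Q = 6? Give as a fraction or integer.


TC(6) = 26 + 7*6 + 4*6^2
TC(6) = 26 + 42 + 144 = 212
AC = TC/Q = 212/6 = 106/3

106/3


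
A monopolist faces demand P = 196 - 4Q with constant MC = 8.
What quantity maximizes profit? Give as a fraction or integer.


TR = P*Q = (196 - 4Q)Q = 196Q - 4Q^2
MR = dTR/dQ = 196 - 8Q
Set MR = MC:
196 - 8Q = 8
188 = 8Q
Q* = 188/8 = 47/2

47/2


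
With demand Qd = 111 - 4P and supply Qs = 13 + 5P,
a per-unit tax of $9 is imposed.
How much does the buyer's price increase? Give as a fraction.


With a per-unit tax, the buyer's price increase depends on relative slopes.
Supply slope: d = 5, Demand slope: b = 4
Buyer's price increase = d * tax / (b + d)
= 5 * 9 / (4 + 5)
= 45 / 9 = 5

5


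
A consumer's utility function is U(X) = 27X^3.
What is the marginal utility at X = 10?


MU = dU/dX = 27*3*X^(3-1)
MU = 81*X^2
At X = 10:
MU = 81 * 10^2
MU = 81 * 100 = 8100

8100


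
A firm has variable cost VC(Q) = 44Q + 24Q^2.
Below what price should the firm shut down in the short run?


AVC(Q) = VC(Q)/Q = 44 + 24Q
AVC is increasing in Q, so minimum AVC is at Q -> 0+.
Min AVC = 44
The firm should shut down if P < 44.

44


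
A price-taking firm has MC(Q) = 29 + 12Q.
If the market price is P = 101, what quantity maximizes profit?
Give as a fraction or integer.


In perfect competition, profit is maximized where P = MC.
101 = 29 + 12Q
72 = 12Q
Q* = 72/12 = 6

6


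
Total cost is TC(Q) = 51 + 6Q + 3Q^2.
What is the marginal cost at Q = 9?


MC = dTC/dQ = 6 + 2*3*Q
At Q = 9:
MC = 6 + 6*9
MC = 6 + 54 = 60

60


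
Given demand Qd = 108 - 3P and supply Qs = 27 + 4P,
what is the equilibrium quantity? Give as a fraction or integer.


First find equilibrium price:
108 - 3P = 27 + 4P
P* = 81/7 = 81/7
Then substitute into demand:
Q* = 108 - 3 * 81/7 = 513/7

513/7


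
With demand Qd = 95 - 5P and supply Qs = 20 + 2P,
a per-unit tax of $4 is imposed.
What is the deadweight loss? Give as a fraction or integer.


Pre-tax equilibrium quantity: Q* = 290/7
Post-tax equilibrium quantity: Q_tax = 250/7
Reduction in quantity: Q* - Q_tax = 40/7
DWL = (1/2) * tax * (Q* - Q_tax)
DWL = (1/2) * 4 * 40/7 = 80/7

80/7


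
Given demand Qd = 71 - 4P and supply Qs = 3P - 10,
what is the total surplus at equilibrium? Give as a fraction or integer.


Find equilibrium: 71 - 4P = 3P - 10
71 + 10 = 7P
P* = 81/7 = 81/7
Q* = 3*81/7 - 10 = 173/7
Inverse demand: P = 71/4 - Q/4, so P_max = 71/4
Inverse supply: P = 10/3 + Q/3, so P_min = 10/3
CS = (1/2) * 173/7 * (71/4 - 81/7) = 29929/392
PS = (1/2) * 173/7 * (81/7 - 10/3) = 29929/294
TS = CS + PS = 29929/392 + 29929/294 = 29929/168

29929/168


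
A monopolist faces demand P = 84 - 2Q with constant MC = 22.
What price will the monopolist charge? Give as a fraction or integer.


MR = 84 - 4Q
Set MR = MC: 84 - 4Q = 22
Q* = 31/2
Substitute into demand:
P* = 84 - 2*31/2 = 53

53


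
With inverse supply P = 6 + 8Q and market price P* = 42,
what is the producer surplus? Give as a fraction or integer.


Minimum supply price (at Q=0): P_min = 6
Quantity supplied at P* = 42:
Q* = (42 - 6)/8 = 9/2
PS = (1/2) * Q* * (P* - P_min)
PS = (1/2) * 9/2 * (42 - 6)
PS = (1/2) * 9/2 * 36 = 81

81


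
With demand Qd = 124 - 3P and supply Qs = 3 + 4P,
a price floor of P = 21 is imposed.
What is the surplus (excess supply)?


At P = 21:
Qd = 124 - 3*21 = 61
Qs = 3 + 4*21 = 87
Surplus = Qs - Qd = 87 - 61 = 26

26


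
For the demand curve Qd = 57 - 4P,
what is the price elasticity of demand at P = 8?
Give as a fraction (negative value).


dQ/dP = -4
At P = 8: Q = 57 - 4*8 = 25
E = (dQ/dP)(P/Q) = (-4)(8/25) = -32/25

-32/25


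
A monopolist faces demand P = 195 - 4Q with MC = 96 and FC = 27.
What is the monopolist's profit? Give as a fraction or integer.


MR = MC: 195 - 8Q = 96
Q* = 99/8
P* = 195 - 4*99/8 = 291/2
Profit = (P* - MC)*Q* - FC
= (291/2 - 96)*99/8 - 27
= 99/2*99/8 - 27
= 9801/16 - 27 = 9369/16

9369/16


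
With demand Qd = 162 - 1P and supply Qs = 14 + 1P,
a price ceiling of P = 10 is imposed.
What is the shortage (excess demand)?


At P = 10:
Qd = 162 - 1*10 = 152
Qs = 14 + 1*10 = 24
Shortage = Qd - Qs = 152 - 24 = 128

128


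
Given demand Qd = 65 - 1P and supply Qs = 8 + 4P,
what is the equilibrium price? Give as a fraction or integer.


At equilibrium, Qd = Qs.
65 - 1P = 8 + 4P
65 - 8 = 1P + 4P
57 = 5P
P* = 57/5 = 57/5

57/5


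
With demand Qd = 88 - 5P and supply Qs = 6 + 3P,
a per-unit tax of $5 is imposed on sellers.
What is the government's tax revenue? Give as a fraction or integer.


With tax on sellers, new supply: Qs' = 6 + 3(P - 5)
= 3P - 9
New equilibrium quantity:
Q_new = 219/8
Tax revenue = tax * Q_new = 5 * 219/8 = 1095/8

1095/8
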